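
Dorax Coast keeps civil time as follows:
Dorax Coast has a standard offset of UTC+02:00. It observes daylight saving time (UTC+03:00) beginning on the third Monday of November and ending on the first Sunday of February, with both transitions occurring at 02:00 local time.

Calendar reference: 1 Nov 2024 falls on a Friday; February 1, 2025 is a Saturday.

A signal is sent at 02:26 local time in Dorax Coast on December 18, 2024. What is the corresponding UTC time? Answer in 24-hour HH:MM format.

23:26

1 November 2024 is a Friday, so the first Monday is November 4 and the third is November 18.
1 February 2025 is a Saturday, so the first Sunday is February 2.
December 18, 2024 lies within the daylight-saving period (18 November 2024 – 2 February 2025), so Dorax Coast is on daylight time, UTC+03:00.
02:26 local − 3h = 23:26 UTC (rolling into the previous day, 17 December 2024).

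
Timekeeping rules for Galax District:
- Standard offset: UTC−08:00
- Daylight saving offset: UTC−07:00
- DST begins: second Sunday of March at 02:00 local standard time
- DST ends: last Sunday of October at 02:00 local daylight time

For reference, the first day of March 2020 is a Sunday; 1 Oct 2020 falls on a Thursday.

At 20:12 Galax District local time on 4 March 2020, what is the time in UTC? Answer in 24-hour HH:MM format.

1 March 2020 is a Sunday, so the first Sunday is March 1 and the second is March 8.
1 October 2020 is a Thursday, so Sundays fall on 4, 11, 18, 25; the last is October 25.
Daylight saving runs 8 March – 25 October; 4 March 2020 is outside that window, so Galax District is on standard time at UTC−08:00.
20:12 local + 8h = 04:12 UTC (rolling into the next day, 5 March 2020).

04:12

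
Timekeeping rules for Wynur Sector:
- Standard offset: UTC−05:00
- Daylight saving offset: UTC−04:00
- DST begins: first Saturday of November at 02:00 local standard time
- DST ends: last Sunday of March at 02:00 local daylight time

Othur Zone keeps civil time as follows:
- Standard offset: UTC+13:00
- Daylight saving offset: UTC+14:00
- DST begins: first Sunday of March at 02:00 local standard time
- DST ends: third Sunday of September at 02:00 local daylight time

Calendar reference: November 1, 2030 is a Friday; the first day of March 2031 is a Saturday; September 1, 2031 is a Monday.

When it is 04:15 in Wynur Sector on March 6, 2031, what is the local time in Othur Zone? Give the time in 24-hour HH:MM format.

22:15

1 November 2030 is a Friday, so the first Saturday is November 2.
1 March 2031 is a Saturday, so Sundays fall on 2, 9, 16, 23, 30; the last is March 30.
Daylight saving runs 2 November 2030 – 30 March 2031; March 6, 2031 is inside that window, so Wynur Sector is at UTC−04:00.
04:15 Wynur Sector + 4h = 08:15 UTC.
1 March 2031 is a Saturday, so the first Sunday is March 2.
1 September 2031 is a Monday, so the first Sunday is September 7 and the third is September 21.
At the standard offset (UTC+13:00), 08:15 UTC + 13h = 21:15 Othur Zone standard time.
Daylight saving runs 2 March – 21 September; the standard-time date in Othur Zone, March 6, 2031, is inside that window, so Othur Zone is at UTC+14:00.
08:15 UTC + 14h = 22:15 Othur Zone.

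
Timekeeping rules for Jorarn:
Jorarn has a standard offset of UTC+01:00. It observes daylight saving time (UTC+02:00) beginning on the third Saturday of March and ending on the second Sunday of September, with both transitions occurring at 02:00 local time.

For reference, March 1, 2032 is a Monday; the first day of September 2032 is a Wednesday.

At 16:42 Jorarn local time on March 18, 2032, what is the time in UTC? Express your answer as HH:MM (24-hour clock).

1 March 2032 is a Monday, so the first Saturday is March 6 and the third is March 20.
1 September 2032 is a Wednesday, so the first Sunday is September 5 and the second is September 12.
Daylight saving runs 20 March – 12 September; March 18, 2032 is outside that window, so Jorarn is on standard time at UTC+01:00.
16:42 local − 1h = 15:42 UTC.

15:42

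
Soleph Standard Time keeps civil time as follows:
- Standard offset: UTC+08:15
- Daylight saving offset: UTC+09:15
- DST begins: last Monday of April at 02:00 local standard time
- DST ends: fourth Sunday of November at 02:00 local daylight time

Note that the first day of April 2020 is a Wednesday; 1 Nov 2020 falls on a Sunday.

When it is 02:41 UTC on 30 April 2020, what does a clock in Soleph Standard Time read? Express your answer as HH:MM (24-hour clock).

1 April 2020 is a Wednesday, so Mondays fall on 6, 13, 20, 27; the last is April 27.
1 November 2020 is a Sunday, so the first Sunday is November 1 and the fourth is November 22.
At the standard offset (UTC+08:15), 02:41 UTC + 8h15m = 10:56 Soleph Standard Time standard time.
The standard-time date in Soleph Standard Time, 30 April 2020, lies within the daylight-saving period (27 April – 22 November), so Soleph Standard Time is on daylight time, UTC+09:15.
02:41 UTC + 9h15m = 11:56 local.

11:56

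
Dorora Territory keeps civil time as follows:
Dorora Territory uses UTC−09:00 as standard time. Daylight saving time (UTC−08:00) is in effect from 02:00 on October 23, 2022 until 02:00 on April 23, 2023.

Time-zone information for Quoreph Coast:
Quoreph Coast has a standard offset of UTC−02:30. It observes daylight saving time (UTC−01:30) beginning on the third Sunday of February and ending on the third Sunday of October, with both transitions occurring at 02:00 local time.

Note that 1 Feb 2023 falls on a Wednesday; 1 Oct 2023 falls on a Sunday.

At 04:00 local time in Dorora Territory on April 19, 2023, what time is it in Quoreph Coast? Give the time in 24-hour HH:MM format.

10:30

April 19, 2023 falls between 23 October 2022 and 23 April 2023, so daylight saving is in effect and Dorora Territory is at UTC−08:00.
04:00 Dorora Territory + 8h = 12:00 UTC.
1 February 2023 is a Wednesday, so the first Sunday is February 5 and the third is February 19.
1 October 2023 is a Sunday, so the first Sunday is October 1 and the third is October 15.
At the standard offset (UTC−02:30), 12:00 UTC − 2h30m = 09:30 Quoreph Coast standard time.
The standard-time date in Quoreph Coast, April 19, 2023, falls between 19 February and 15 October, so daylight saving is in effect and Quoreph Coast is at UTC−01:30.
12:00 UTC − 1h30m = 10:30 Quoreph Coast.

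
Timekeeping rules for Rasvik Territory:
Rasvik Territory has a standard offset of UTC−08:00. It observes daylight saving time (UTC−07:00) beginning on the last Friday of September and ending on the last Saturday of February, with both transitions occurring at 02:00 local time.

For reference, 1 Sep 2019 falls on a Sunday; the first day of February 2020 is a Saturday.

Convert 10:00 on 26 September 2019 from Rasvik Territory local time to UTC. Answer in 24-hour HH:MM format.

1 September 2019 is a Sunday, so Fridays fall on 6, 13, 20, 27; the last is September 27.
1 February 2020 is a Saturday, so Saturdays fall on 1, 8, 15, 22, 29; the last is February 29.
26 September 2019 does not fall between 27 September 2019 and 29 February 2020, so daylight saving is not in effect and Rasvik Territory is at UTC−08:00.
10:00 local + 8h = 18:00 UTC.

18:00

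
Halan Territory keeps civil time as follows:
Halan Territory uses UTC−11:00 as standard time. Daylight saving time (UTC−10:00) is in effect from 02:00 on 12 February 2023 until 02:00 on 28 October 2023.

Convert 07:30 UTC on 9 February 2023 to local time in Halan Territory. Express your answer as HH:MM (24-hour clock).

20:30

At the standard offset (UTC−11:00), 07:30 UTC − 11h = 20:30 Halan Territory standard time (rolling into the previous day, 8 February 2023).
The standard-time date in Halan Territory, 8 February 2023, is outside the daylight-saving period (12 February – 28 October), so Halan Territory is on standard time, UTC−11:00.
07:30 UTC − 11h = 20:30 local (rolling into the previous day, 8 February 2023).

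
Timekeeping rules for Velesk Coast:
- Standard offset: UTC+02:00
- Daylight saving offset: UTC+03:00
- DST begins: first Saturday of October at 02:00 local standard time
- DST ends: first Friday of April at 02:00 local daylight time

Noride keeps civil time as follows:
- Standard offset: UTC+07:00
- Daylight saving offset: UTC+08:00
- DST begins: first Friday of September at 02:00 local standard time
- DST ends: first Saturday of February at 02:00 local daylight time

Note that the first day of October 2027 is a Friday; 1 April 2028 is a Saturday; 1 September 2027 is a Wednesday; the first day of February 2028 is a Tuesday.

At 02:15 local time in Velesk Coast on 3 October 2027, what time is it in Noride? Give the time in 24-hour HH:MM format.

07:15

1 October 2027 is a Friday, so the first Saturday is October 2.
1 April 2028 is a Saturday, so the first Friday is April 7.
3 October 2027 lies within the daylight-saving period (2 October 2027 – 7 April 2028), so Velesk Coast is on daylight time, UTC+03:00.
02:15 Velesk Coast − 3h = 23:15 UTC (rolling into the previous day, 2 October 2027).
1 September 2027 is a Wednesday, so the first Friday is September 3.
1 February 2028 is a Tuesday, so the first Saturday is February 5.
At the standard offset (UTC+07:00), 23:15 UTC + 7h = 06:15 Noride standard time (rolling into the next day, 3 October 2027).
The standard-time date in Noride, 3 October 2027, falls between 3 September 2027 and 5 February 2028, so daylight saving is in effect and Noride is at UTC+08:00.
23:15 UTC + 8h = 07:15 Noride (rolling into the next day, 3 October 2027).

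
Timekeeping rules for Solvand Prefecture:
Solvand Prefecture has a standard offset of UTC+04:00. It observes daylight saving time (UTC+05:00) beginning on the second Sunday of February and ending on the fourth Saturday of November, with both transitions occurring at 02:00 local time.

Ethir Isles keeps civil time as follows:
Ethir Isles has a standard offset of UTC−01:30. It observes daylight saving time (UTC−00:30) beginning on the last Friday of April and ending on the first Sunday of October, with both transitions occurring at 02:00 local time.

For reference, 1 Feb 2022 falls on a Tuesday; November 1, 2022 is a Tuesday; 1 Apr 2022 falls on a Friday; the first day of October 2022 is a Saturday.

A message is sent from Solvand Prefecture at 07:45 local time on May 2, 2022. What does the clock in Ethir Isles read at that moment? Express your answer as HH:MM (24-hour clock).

02:15

1 February 2022 is a Tuesday, so the first Sunday is February 6 and the second is February 13.
1 November 2022 is a Tuesday, so the first Saturday is November 5 and the fourth is November 26.
May 2, 2022 falls between 13 February and 26 November, so daylight saving is in effect and Solvand Prefecture is at UTC+05:00.
07:45 Solvand Prefecture − 5h = 02:45 UTC.
1 April 2022 is a Friday, so Fridays fall on 1, 8, 15, 22, 29; the last is April 29.
1 October 2022 is a Saturday, so the first Sunday is October 2.
At the standard offset (UTC−01:30), 02:45 UTC − 1h30m = 01:15 Ethir Isles standard time.
The standard-time date in Ethir Isles, May 2, 2022, lies within the daylight-saving period (29 April – 2 October), so Ethir Isles is on daylight time, UTC−00:30.
02:45 UTC − 0h30m = 02:15 Ethir Isles.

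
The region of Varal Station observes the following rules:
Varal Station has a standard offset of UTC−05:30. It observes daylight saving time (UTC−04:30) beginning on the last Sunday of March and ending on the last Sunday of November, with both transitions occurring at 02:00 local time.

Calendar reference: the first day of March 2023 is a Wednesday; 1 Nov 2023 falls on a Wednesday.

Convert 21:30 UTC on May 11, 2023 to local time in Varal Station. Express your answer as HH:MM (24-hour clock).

17:00

1 March 2023 is a Wednesday, so Sundays fall on 5, 12, 19, 26; the last is March 26.
1 November 2023 is a Wednesday, so Sundays fall on 5, 12, 19, 26; the last is November 26.
At the standard offset (UTC−05:30), 21:30 UTC − 5h30m = 16:00 Varal Station standard time.
Daylight saving runs 26 March – 26 November; the standard-time date in Varal Station, May 11, 2023, is inside that window, so Varal Station is at UTC−04:30.
21:30 UTC − 4h30m = 17:00 local.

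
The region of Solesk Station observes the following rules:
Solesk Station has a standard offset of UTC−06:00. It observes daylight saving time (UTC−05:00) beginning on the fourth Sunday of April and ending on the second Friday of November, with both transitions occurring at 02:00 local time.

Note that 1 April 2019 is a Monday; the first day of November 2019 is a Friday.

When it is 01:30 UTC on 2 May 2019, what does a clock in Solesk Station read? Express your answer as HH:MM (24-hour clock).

1 April 2019 is a Monday, so the first Sunday is April 7 and the fourth is April 28.
1 November 2019 is a Friday, so the first Friday is November 1 and the second is November 8.
At the standard offset (UTC−06:00), 01:30 UTC − 6h = 19:30 Solesk Station standard time (rolling into the previous day, 1 May 2019).
The standard-time date in Solesk Station, 1 May 2019, lies within the daylight-saving period (28 April – 8 November), so Solesk Station is on daylight time, UTC−05:00.
01:30 UTC − 5h = 20:30 local (rolling into the previous day, 1 May 2019).

20:30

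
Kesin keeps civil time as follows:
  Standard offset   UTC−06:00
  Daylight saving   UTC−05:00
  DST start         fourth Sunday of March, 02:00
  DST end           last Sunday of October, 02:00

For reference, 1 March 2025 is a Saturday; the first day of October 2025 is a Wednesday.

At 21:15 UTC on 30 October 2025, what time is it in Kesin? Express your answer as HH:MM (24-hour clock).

15:15

1 March 2025 is a Saturday, so the first Sunday is March 2 and the fourth is March 23.
1 October 2025 is a Wednesday, so Sundays fall on 5, 12, 19, 26; the last is October 26.
At the standard offset (UTC−06:00), 21:15 UTC − 6h = 15:15 Kesin standard time.
The standard-time date in Kesin, 30 October 2025, does not fall between 23 March and 26 October, so daylight saving is not in effect and Kesin is at UTC−06:00.
21:15 UTC − 6h = 15:15 local.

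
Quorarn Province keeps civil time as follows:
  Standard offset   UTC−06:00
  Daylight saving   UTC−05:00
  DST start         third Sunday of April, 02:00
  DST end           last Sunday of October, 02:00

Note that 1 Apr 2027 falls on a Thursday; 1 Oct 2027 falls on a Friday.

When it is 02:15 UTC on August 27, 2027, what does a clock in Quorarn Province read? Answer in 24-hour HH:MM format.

21:15

1 April 2027 is a Thursday, so the first Sunday is April 4 and the third is April 18.
1 October 2027 is a Friday, so Sundays fall on 3, 10, 17, 24, 31; the last is October 31.
At the standard offset (UTC−06:00), 02:15 UTC − 6h = 20:15 Quorarn Province standard time (rolling into the previous day, 26 August 2027).
The standard-time date in Quorarn Province, August 26, 2027, lies within the daylight-saving period (18 April – 31 October), so Quorarn Province is on daylight time, UTC−05:00.
02:15 UTC − 5h = 21:15 local (rolling into the previous day, 26 August 2027).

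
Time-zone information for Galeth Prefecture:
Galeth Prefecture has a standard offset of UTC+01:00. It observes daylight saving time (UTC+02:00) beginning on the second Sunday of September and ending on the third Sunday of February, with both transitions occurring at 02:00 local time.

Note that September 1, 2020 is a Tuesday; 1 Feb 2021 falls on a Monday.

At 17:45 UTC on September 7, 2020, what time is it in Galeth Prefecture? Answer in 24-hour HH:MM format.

18:45

1 September 2020 is a Tuesday, so the first Sunday is September 6 and the second is September 13.
1 February 2021 is a Monday, so the first Sunday is February 7 and the third is February 21.
At the standard offset (UTC+01:00), 17:45 UTC + 1h = 18:45 Galeth Prefecture standard time.
The standard-time date in Galeth Prefecture, September 7, 2020, is outside the daylight-saving period (13 September 2020 – 21 February 2021), so Galeth Prefecture is on standard time, UTC+01:00.
17:45 UTC + 1h = 18:45 local.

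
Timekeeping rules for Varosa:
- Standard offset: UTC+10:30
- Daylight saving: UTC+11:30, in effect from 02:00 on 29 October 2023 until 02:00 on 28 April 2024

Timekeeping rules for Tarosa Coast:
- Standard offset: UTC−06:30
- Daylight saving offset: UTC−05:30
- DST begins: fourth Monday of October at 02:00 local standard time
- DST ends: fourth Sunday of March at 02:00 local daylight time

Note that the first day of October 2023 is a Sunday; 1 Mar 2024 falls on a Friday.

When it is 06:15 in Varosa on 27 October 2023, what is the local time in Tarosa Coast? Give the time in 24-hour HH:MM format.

27 October 2023 is outside the daylight-saving period (29 October 2023 – 28 April 2024), so Varosa is on standard time, UTC+10:30.
06:15 Varosa − 10h30m = 19:45 UTC (rolling into the previous day, 26 October 2023).
1 October 2023 is a Sunday, so the first Monday is October 2 and the fourth is October 23.
1 March 2024 is a Friday, so the first Sunday is March 3 and the fourth is March 24.
At the standard offset (UTC−06:30), 19:45 UTC − 6h30m = 13:15 Tarosa Coast standard time.
The standard-time date in Tarosa Coast, 26 October 2023, lies within the daylight-saving period (23 October 2023 – 24 March 2024), so Tarosa Coast is on daylight time, UTC−05:30.
19:45 UTC − 5h30m = 14:15 Tarosa Coast.

14:15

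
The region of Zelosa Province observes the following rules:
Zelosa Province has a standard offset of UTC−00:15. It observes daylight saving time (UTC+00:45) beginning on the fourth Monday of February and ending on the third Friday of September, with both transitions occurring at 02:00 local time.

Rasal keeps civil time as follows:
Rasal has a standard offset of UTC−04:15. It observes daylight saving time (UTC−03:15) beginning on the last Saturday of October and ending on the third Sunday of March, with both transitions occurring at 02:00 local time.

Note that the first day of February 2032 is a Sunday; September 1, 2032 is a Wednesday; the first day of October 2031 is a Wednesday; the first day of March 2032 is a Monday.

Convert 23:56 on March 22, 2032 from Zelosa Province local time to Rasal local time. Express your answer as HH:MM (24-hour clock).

18:56

1 February 2032 is a Sunday, so the first Monday is February 2 and the fourth is February 23.
1 September 2032 is a Wednesday, so the first Friday is September 3 and the third is September 17.
March 22, 2032 falls between 23 February and 17 September, so daylight saving is in effect and Zelosa Province is at UTC+00:45.
23:56 Zelosa Province − 0h45m = 23:11 UTC.
1 October 2031 is a Wednesday, so Saturdays fall on 4, 11, 18, 25; the last is October 25.
1 March 2032 is a Monday, so the first Sunday is March 7 and the third is March 21.
At the standard offset (UTC−04:15), 23:11 UTC − 4h15m = 18:56 Rasal standard time.
The standard-time date in Rasal, March 22, 2032, does not fall between 25 October 2031 and 21 March 2032, so daylight saving is not in effect and Rasal is at UTC−04:15.
23:11 UTC − 4h15m = 18:56 Rasal.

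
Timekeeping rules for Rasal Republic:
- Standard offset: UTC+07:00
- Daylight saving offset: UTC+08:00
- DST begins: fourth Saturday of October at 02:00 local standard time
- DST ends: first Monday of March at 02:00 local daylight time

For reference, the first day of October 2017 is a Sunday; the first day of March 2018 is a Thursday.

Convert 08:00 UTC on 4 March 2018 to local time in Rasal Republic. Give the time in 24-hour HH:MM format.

16:00

1 October 2017 is a Sunday, so the first Saturday is October 7 and the fourth is October 28.
1 March 2018 is a Thursday, so the first Monday is March 5.
At the standard offset (UTC+07:00), 08:00 UTC + 7h = 15:00 Rasal Republic standard time.
Daylight saving runs 28 October 2017 – 5 March 2018; the standard-time date in Rasal Republic, 4 March 2018, is inside that window, so Rasal Republic is at UTC+08:00.
08:00 UTC + 8h = 16:00 local.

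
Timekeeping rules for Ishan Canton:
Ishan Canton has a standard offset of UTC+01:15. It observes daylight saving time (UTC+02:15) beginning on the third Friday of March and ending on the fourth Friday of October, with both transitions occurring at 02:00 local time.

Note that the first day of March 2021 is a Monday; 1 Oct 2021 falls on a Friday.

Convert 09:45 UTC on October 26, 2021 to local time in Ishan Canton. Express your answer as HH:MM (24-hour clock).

1 March 2021 is a Monday, so the first Friday is March 5 and the third is March 19.
1 October 2021 is a Friday, so the first Friday is October 1 and the fourth is October 22.
At the standard offset (UTC+01:15), 09:45 UTC + 1h15m = 11:00 Ishan Canton standard time.
The standard-time date in Ishan Canton, October 26, 2021, does not fall between 19 March and 22 October, so daylight saving is not in effect and Ishan Canton is at UTC+01:15.
09:45 UTC + 1h15m = 11:00 local.

11:00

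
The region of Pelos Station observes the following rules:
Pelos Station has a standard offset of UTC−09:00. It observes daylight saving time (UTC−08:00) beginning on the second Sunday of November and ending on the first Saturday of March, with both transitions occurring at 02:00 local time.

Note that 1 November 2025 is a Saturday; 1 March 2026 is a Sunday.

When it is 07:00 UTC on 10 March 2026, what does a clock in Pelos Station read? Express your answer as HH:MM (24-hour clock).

22:00

1 November 2025 is a Saturday, so the first Sunday is November 2 and the second is November 9.
1 March 2026 is a Sunday, so the first Saturday is March 7.
At the standard offset (UTC−09:00), 07:00 UTC − 9h = 22:00 Pelos Station standard time (rolling into the previous day, 9 March 2026).
Daylight saving runs 9 November 2025 – 7 March 2026; the standard-time date in Pelos Station, 9 March 2026, is outside that window, so Pelos Station is on standard time at UTC−09:00.
07:00 UTC − 9h = 22:00 local (rolling into the previous day, 9 March 2026).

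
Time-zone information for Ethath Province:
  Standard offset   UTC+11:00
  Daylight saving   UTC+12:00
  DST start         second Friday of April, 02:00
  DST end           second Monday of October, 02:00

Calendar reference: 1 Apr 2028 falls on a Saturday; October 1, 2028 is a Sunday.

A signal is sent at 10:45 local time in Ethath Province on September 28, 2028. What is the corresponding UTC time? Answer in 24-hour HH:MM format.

1 April 2028 is a Saturday, so the first Friday is April 7 and the second is April 14.
1 October 2028 is a Sunday, so the first Monday is October 2 and the second is October 9.
September 28, 2028 lies within the daylight-saving period (14 April – 9 October), so Ethath Province is on daylight time, UTC+12:00.
10:45 local − 12h = 22:45 UTC (rolling into the previous day, 27 September 2028).

22:45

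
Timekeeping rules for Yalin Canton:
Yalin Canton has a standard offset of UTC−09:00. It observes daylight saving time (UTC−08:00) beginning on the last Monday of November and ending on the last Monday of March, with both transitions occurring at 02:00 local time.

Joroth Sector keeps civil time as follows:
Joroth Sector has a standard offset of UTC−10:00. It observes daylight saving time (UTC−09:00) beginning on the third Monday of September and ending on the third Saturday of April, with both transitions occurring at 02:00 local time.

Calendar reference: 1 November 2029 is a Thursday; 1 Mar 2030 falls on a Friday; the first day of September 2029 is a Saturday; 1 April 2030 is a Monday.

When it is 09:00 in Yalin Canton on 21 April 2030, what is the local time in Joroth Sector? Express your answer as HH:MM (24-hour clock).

08:00

1 November 2029 is a Thursday, so Mondays fall on 5, 12, 19, 26; the last is November 26.
1 March 2030 is a Friday, so Mondays fall on 4, 11, 18, 25; the last is March 25.
21 April 2030 is outside the daylight-saving period (26 November 2029 – 25 March 2030), so Yalin Canton is on standard time, UTC−09:00.
09:00 Yalin Canton + 9h = 18:00 UTC.
1 September 2029 is a Saturday, so the first Monday is September 3 and the third is September 17.
1 April 2030 is a Monday, so the first Saturday is April 6 and the third is April 20.
At the standard offset (UTC−10:00), 18:00 UTC − 10h = 08:00 Joroth Sector standard time.
The standard-time date in Joroth Sector, 21 April 2030, does not fall between 17 September 2029 and 20 April 2030, so daylight saving is not in effect and Joroth Sector is at UTC−10:00.
18:00 UTC − 10h = 08:00 Joroth Sector.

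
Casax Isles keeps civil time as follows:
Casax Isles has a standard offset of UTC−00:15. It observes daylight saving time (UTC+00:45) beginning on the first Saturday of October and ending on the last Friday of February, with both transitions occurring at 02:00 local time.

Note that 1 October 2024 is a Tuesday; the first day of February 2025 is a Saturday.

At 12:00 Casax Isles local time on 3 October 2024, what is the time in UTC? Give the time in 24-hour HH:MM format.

1 October 2024 is a Tuesday, so the first Saturday is October 5.
1 February 2025 is a Saturday, so Fridays fall on 7, 14, 21, 28; the last is February 28.
3 October 2024 is outside the daylight-saving period (5 October 2024 – 28 February 2025), so Casax Isles is on standard time, UTC−00:15.
12:00 local + 0h15m = 12:15 UTC.

12:15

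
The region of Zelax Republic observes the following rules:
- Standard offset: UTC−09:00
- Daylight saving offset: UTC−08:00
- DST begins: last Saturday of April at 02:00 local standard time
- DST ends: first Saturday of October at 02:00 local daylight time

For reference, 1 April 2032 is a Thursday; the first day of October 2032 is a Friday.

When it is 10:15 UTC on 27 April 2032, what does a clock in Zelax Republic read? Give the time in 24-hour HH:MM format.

02:15

1 April 2032 is a Thursday, so Saturdays fall on 3, 10, 17, 24; the last is April 24.
1 October 2032 is a Friday, so the first Saturday is October 2.
At the standard offset (UTC−09:00), 10:15 UTC − 9h = 01:15 Zelax Republic standard time.
The standard-time date in Zelax Republic, 27 April 2032, lies within the daylight-saving period (24 April – 2 October), so Zelax Republic is on daylight time, UTC−08:00.
10:15 UTC − 8h = 02:15 local.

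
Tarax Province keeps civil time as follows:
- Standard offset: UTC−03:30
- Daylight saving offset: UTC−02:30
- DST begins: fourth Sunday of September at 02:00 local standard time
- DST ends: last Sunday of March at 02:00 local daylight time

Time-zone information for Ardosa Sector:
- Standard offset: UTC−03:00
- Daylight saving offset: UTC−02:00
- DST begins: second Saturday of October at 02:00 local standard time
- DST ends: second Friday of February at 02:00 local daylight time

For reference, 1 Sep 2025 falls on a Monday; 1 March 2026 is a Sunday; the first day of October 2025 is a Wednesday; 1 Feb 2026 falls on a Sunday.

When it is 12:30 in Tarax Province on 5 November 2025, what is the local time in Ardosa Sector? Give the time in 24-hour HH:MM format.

13:00

1 September 2025 is a Monday, so the first Sunday is September 7 and the fourth is September 28.
1 March 2026 is a Sunday, so Sundays fall on 1, 8, 15, 22, 29; the last is March 29.
5 November 2025 lies within the daylight-saving period (28 September 2025 – 29 March 2026), so Tarax Province is on daylight time, UTC−02:30.
12:30 Tarax Province + 2h30m = 15:00 UTC.
1 October 2025 is a Wednesday, so the first Saturday is October 4 and the second is October 11.
1 February 2026 is a Sunday, so the first Friday is February 6 and the second is February 13.
At the standard offset (UTC−03:00), 15:00 UTC − 3h = 12:00 Ardosa Sector standard time.
The standard-time date in Ardosa Sector, 5 November 2025, falls between 11 October 2025 and 13 February 2026, so daylight saving is in effect and Ardosa Sector is at UTC−02:00.
15:00 UTC − 2h = 13:00 Ardosa Sector.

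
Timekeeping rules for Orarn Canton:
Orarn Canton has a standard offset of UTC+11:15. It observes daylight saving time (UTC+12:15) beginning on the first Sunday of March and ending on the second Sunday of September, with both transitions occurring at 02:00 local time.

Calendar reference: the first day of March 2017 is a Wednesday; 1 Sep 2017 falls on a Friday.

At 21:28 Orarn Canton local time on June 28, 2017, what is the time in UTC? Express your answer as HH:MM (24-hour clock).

09:13

1 March 2017 is a Wednesday, so the first Sunday is March 5.
1 September 2017 is a Friday, so the first Sunday is September 3 and the second is September 10.
Daylight saving runs 5 March – 10 September; June 28, 2017 is inside that window, so Orarn Canton is at UTC+12:15.
21:28 local − 12h15m = 09:13 UTC.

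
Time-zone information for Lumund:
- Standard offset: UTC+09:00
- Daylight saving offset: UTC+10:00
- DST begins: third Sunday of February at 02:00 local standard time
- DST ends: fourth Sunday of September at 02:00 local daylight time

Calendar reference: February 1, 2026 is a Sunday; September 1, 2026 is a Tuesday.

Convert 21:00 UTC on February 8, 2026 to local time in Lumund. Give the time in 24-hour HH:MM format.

06:00

1 February 2026 is a Sunday, so the first Sunday is February 1 and the third is February 15.
1 September 2026 is a Tuesday, so the first Sunday is September 6 and the fourth is September 27.
At the standard offset (UTC+09:00), 21:00 UTC + 9h = 06:00 Lumund standard time (rolling into the next day, 9 February 2026).
The standard-time date in Lumund, February 9, 2026, does not fall between 15 February and 27 September, so daylight saving is not in effect and Lumund is at UTC+09:00.
21:00 UTC + 9h = 06:00 local (rolling into the next day, 9 February 2026).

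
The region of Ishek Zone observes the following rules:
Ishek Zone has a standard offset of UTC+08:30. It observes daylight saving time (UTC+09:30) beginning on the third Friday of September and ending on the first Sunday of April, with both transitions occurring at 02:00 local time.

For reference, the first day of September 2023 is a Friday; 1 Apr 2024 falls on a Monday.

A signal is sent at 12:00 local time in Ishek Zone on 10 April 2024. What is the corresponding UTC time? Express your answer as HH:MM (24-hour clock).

1 September 2023 is a Friday, so the first Friday is September 1 and the third is September 15.
1 April 2024 is a Monday, so the first Sunday is April 7.
Daylight saving runs 15 September 2023 – 7 April 2024; 10 April 2024 is outside that window, so Ishek Zone is on standard time at UTC+08:30.
12:00 local − 8h30m = 03:30 UTC.

03:30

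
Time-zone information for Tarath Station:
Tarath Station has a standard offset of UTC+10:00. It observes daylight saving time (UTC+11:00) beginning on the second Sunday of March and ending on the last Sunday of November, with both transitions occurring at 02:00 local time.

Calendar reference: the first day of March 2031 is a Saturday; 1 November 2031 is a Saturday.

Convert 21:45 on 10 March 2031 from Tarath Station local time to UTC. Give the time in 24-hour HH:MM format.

10:45

1 March 2031 is a Saturday, so the first Sunday is March 2 and the second is March 9.
1 November 2031 is a Saturday, so Sundays fall on 2, 9, 16, 23, 30; the last is November 30.
10 March 2031 lies within the daylight-saving period (9 March – 30 November), so Tarath Station is on daylight time, UTC+11:00.
21:45 local − 11h = 10:45 UTC.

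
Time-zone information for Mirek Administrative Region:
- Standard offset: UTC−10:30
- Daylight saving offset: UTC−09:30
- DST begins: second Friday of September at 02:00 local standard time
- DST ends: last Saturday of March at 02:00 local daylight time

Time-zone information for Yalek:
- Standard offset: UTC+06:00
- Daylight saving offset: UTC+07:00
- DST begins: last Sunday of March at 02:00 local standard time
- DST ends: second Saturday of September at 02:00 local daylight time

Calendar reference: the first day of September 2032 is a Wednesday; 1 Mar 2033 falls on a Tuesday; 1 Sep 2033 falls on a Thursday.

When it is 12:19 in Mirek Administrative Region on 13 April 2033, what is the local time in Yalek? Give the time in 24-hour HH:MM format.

05:49

1 September 2032 is a Wednesday, so the first Friday is September 3 and the second is September 10.
1 March 2033 is a Tuesday, so Saturdays fall on 5, 12, 19, 26; the last is March 26.
13 April 2033 does not fall between 10 September 2032 and 26 March 2033, so daylight saving is not in effect and Mirek Administrative Region is at UTC−10:30.
12:19 Mirek Administrative Region + 10h30m = 22:49 UTC.
1 March 2033 is a Tuesday, so Sundays fall on 6, 13, 20, 27; the last is March 27.
1 September 2033 is a Thursday, so the first Saturday is September 3 and the second is September 10.
At the standard offset (UTC+06:00), 22:49 UTC + 6h = 04:49 Yalek standard time (rolling into the next day, 14 April 2033).
Daylight saving runs 27 March – 10 September; the standard-time date in Yalek, 14 April 2033, is inside that window, so Yalek is at UTC+07:00.
22:49 UTC + 7h = 05:49 Yalek (rolling into the next day, 14 April 2033).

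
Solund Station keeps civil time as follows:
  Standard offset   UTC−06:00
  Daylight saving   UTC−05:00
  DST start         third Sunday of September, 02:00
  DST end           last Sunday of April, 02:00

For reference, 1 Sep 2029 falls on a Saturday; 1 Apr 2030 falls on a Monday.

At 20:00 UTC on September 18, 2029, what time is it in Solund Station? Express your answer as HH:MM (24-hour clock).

15:00

1 September 2029 is a Saturday, so the first Sunday is September 2 and the third is September 16.
1 April 2030 is a Monday, so Sundays fall on 7, 14, 21, 28; the last is April 28.
At the standard offset (UTC−06:00), 20:00 UTC − 6h = 14:00 Solund Station standard time.
Daylight saving runs 16 September 2029 – 28 April 2030; the standard-time date in Solund Station, September 18, 2029, is inside that window, so Solund Station is at UTC−05:00.
20:00 UTC − 5h = 15:00 local.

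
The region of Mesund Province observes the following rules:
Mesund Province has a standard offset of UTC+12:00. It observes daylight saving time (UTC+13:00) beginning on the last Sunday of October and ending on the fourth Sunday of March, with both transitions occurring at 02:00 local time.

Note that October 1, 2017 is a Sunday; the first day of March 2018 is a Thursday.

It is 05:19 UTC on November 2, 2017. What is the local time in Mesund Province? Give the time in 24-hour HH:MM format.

18:19

1 October 2017 is a Sunday, so Sundays fall on 1, 8, 15, 22, 29; the last is October 29.
1 March 2018 is a Thursday, so the first Sunday is March 4 and the fourth is March 25.
At the standard offset (UTC+12:00), 05:19 UTC + 12h = 17:19 Mesund Province standard time.
The standard-time date in Mesund Province, November 2, 2017, lies within the daylight-saving period (29 October 2017 – 25 March 2018), so Mesund Province is on daylight time, UTC+13:00.
05:19 UTC + 13h = 18:19 local.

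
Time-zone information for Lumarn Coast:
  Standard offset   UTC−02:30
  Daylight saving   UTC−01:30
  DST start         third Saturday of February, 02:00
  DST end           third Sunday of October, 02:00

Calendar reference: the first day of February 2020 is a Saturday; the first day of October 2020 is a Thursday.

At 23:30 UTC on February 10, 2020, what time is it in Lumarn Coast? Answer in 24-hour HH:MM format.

1 February 2020 is a Saturday, so the first Saturday is February 1 and the third is February 15.
1 October 2020 is a Thursday, so the first Sunday is October 4 and the third is October 18.
At the standard offset (UTC−02:30), 23:30 UTC − 2h30m = 21:00 Lumarn Coast standard time.
Daylight saving runs 15 February – 18 October; the standard-time date in Lumarn Coast, February 10, 2020, is outside that window, so Lumarn Coast is on standard time at UTC−02:30.
23:30 UTC − 2h30m = 21:00 local.

21:00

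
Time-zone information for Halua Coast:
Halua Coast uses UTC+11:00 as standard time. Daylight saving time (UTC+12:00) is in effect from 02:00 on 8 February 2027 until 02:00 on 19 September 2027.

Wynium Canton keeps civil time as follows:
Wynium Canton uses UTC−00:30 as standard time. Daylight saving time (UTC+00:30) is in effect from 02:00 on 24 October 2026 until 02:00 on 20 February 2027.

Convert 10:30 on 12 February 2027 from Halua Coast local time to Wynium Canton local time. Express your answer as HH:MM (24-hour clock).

12 February 2027 lies within the daylight-saving period (8 February – 19 September), so Halua Coast is on daylight time, UTC+12:00.
10:30 Halua Coast − 12h = 22:30 UTC (rolling into the previous day, 11 February 2027).
At the standard offset (UTC−00:30), 22:30 UTC − 0h30m = 22:00 Wynium Canton standard time.
Daylight saving runs 24 October 2026 – 20 February 2027; the standard-time date in Wynium Canton, 11 February 2027, is inside that window, so Wynium Canton is at UTC+00:30.
22:30 UTC + 0h30m = 23:00 Wynium Canton.

23:00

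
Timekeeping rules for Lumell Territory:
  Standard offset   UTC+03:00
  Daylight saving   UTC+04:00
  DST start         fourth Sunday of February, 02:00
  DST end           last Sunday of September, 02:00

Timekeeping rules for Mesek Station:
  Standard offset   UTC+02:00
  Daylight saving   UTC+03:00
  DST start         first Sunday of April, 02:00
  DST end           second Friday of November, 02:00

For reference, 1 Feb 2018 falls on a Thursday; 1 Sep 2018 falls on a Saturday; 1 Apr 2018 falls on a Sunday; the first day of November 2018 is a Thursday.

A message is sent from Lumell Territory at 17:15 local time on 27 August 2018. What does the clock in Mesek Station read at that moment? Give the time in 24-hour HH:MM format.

1 February 2018 is a Thursday, so the first Sunday is February 4 and the fourth is February 25.
1 September 2018 is a Saturday, so Sundays fall on 2, 9, 16, 23, 30; the last is September 30.
Daylight saving runs 25 February – 30 September; 27 August 2018 is inside that window, so Lumell Territory is at UTC+04:00.
17:15 Lumell Territory − 4h = 13:15 UTC.
1 April 2018 is a Sunday, so the first Sunday is April 1.
1 November 2018 is a Thursday, so the first Friday is November 2 and the second is November 9.
At the standard offset (UTC+02:00), 13:15 UTC + 2h = 15:15 Mesek Station standard time.
The standard-time date in Mesek Station, 27 August 2018, falls between 1 April and 9 November, so daylight saving is in effect and Mesek Station is at UTC+03:00.
13:15 UTC + 3h = 16:15 Mesek Station.

16:15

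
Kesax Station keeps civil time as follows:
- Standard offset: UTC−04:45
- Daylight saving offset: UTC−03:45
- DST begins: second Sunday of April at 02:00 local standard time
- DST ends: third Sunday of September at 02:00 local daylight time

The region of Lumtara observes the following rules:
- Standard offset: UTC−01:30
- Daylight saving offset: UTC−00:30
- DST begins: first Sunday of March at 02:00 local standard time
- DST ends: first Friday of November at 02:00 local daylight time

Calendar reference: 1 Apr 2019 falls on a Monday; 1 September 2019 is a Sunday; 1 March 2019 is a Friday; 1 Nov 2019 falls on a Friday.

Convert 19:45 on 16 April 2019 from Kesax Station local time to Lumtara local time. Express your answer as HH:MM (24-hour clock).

1 April 2019 is a Monday, so the first Sunday is April 7 and the second is April 14.
1 September 2019 is a Sunday, so the first Sunday is September 1 and the third is September 15.
16 April 2019 falls between 14 April and 15 September, so daylight saving is in effect and Kesax Station is at UTC−03:45.
19:45 Kesax Station + 3h45m = 23:30 UTC.
1 March 2019 is a Friday, so the first Sunday is March 3.
1 November 2019 is a Friday, so the first Friday is November 1.
At the standard offset (UTC−01:30), 23:30 UTC − 1h30m = 22:00 Lumtara standard time.
Daylight saving runs 3 March – 1 November; the standard-time date in Lumtara, 16 April 2019, is inside that window, so Lumtara is at UTC−00:30.
23:30 UTC − 0h30m = 23:00 Lumtara.

23:00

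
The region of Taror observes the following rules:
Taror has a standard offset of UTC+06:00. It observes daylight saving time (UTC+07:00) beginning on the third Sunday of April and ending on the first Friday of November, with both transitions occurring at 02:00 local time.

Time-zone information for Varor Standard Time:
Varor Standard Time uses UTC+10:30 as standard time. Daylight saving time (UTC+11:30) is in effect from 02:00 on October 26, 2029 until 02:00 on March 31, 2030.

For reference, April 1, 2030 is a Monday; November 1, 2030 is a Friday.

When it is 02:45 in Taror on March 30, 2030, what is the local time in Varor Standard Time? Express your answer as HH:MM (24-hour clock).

08:15

1 April 2030 is a Monday, so the first Sunday is April 7 and the third is April 21.
1 November 2030 is a Friday, so the first Friday is November 1.
Daylight saving runs 21 April – 1 November; March 30, 2030 is outside that window, so Taror is on standard time at UTC+06:00.
02:45 Taror − 6h = 20:45 UTC (rolling into the previous day, 29 March 2030).
At the standard offset (UTC+10:30), 20:45 UTC + 10h30m = 07:15 Varor Standard Time standard time (rolling into the next day, 30 March 2030).
Daylight saving runs 26 October 2029 – 31 March 2030; the standard-time date in Varor Standard Time, March 30, 2030, is inside that window, so Varor Standard Time is at UTC+11:30.
20:45 UTC + 11h30m = 08:15 Varor Standard Time (rolling into the next day, 30 March 2030).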